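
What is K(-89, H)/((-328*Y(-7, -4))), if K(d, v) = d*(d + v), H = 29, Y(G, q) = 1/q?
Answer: 2670/41 ≈ 65.122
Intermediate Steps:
K(-89, H)/((-328*Y(-7, -4))) = (-89*(-89 + 29))/((-328/(-4))) = (-89*(-60))/((-328*(-1/4))) = 5340/82 = 5340*(1/82) = 2670/41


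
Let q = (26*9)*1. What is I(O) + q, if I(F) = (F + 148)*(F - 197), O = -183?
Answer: 13534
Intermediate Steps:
q = 234 (q = 234*1 = 234)
I(F) = (-197 + F)*(148 + F) (I(F) = (148 + F)*(-197 + F) = (-197 + F)*(148 + F))
I(O) + q = (-29156 + (-183)² - 49*(-183)) + 234 = (-29156 + 33489 + 8967) + 234 = 13300 + 234 = 13534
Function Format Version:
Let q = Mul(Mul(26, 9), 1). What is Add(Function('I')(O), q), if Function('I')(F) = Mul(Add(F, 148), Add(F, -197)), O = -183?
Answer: 13534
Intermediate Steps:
q = 234 (q = Mul(234, 1) = 234)
Function('I')(F) = Mul(Add(-197, F), Add(148, F)) (Function('I')(F) = Mul(Add(148, F), Add(-197, F)) = Mul(Add(-197, F), Add(148, F)))
Add(Function('I')(O), q) = Add(Add(-29156, Pow(-183, 2), Mul(-49, -183)), 234) = Add(Add(-29156, 33489, 8967), 234) = Add(13300, 234) = 13534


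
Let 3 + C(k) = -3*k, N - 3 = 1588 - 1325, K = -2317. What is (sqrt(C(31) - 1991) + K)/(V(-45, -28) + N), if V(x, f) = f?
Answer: -331/34 + I*sqrt(2087)/238 ≈ -9.7353 + 0.19195*I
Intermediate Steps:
N = 266 (N = 3 + (1588 - 1325) = 3 + 263 = 266)
C(k) = -3 - 3*k
(sqrt(C(31) - 1991) + K)/(V(-45, -28) + N) = (sqrt((-3 - 3*31) - 1991) - 2317)/(-28 + 266) = (sqrt((-3 - 93) - 1991) - 2317)/238 = (sqrt(-96 - 1991) - 2317)*(1/238) = (sqrt(-2087) - 2317)*(1/238) = (I*sqrt(2087) - 2317)*(1/238) = (-2317 + I*sqrt(2087))*(1/238) = -331/34 + I*sqrt(2087)/238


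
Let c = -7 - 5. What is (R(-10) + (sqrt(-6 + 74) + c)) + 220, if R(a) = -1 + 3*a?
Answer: 177 + 2*sqrt(17) ≈ 185.25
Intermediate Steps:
c = -12
(R(-10) + (sqrt(-6 + 74) + c)) + 220 = ((-1 + 3*(-10)) + (sqrt(-6 + 74) - 12)) + 220 = ((-1 - 30) + (sqrt(68) - 12)) + 220 = (-31 + (2*sqrt(17) - 12)) + 220 = (-31 + (-12 + 2*sqrt(17))) + 220 = (-43 + 2*sqrt(17)) + 220 = 177 + 2*sqrt(17)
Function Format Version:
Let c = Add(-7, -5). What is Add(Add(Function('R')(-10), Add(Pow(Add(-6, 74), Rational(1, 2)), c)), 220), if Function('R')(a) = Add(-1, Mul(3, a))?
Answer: Add(177, Mul(2, Pow(17, Rational(1, 2)))) ≈ 185.25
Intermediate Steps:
c = -12
Add(Add(Function('R')(-10), Add(Pow(Add(-6, 74), Rational(1, 2)), c)), 220) = Add(Add(Add(-1, Mul(3, -10)), Add(Pow(Add(-6, 74), Rational(1, 2)), -12)), 220) = Add(Add(Add(-1, -30), Add(Pow(68, Rational(1, 2)), -12)), 220) = Add(Add(-31, Add(Mul(2, Pow(17, Rational(1, 2))), -12)), 220) = Add(Add(-31, Add(-12, Mul(2, Pow(17, Rational(1, 2))))), 220) = Add(Add(-43, Mul(2, Pow(17, Rational(1, 2)))), 220) = Add(177, Mul(2, Pow(17, Rational(1, 2))))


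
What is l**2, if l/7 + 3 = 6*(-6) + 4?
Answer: 60025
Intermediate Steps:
l = -245 (l = -21 + 7*(6*(-6) + 4) = -21 + 7*(-36 + 4) = -21 + 7*(-32) = -21 - 224 = -245)
l**2 = (-245)**2 = 60025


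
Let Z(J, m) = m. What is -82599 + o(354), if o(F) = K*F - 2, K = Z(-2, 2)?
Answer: -81893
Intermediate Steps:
K = 2
o(F) = -2 + 2*F (o(F) = 2*F - 2 = -2 + 2*F)
-82599 + o(354) = -82599 + (-2 + 2*354) = -82599 + (-2 + 708) = -82599 + 706 = -81893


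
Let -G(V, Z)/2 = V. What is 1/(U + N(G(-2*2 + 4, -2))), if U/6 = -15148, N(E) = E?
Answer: -1/90888 ≈ -1.1003e-5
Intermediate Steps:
G(V, Z) = -2*V
U = -90888 (U = 6*(-15148) = -90888)
1/(U + N(G(-2*2 + 4, -2))) = 1/(-90888 - 2*(-2*2 + 4)) = 1/(-90888 - 2*(-4 + 4)) = 1/(-90888 - 2*0) = 1/(-90888 + 0) = 1/(-90888) = -1/90888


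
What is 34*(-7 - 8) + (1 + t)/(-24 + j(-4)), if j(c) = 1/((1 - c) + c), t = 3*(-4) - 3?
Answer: -11716/23 ≈ -509.39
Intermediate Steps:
t = -15 (t = -12 - 3 = -15)
j(c) = 1 (j(c) = 1/1 = 1)
34*(-7 - 8) + (1 + t)/(-24 + j(-4)) = 34*(-7 - 8) + (1 - 15)/(-24 + 1) = 34*(-15) - 14/(-23) = -510 - 14*(-1/23) = -510 + 14/23 = -11716/23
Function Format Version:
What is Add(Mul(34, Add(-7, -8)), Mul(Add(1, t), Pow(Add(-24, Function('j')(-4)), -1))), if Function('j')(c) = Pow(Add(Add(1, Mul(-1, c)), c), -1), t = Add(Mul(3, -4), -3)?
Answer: Rational(-11716, 23) ≈ -509.39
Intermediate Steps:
t = -15 (t = Add(-12, -3) = -15)
Function('j')(c) = 1 (Function('j')(c) = Pow(1, -1) = 1)
Add(Mul(34, Add(-7, -8)), Mul(Add(1, t), Pow(Add(-24, Function('j')(-4)), -1))) = Add(Mul(34, Add(-7, -8)), Mul(Add(1, -15), Pow(Add(-24, 1), -1))) = Add(Mul(34, -15), Mul(-14, Pow(-23, -1))) = Add(-510, Mul(-14, Rational(-1, 23))) = Add(-510, Rational(14, 23)) = Rational(-11716, 23)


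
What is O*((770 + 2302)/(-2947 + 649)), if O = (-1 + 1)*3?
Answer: 0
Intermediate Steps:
O = 0 (O = 0*3 = 0)
O*((770 + 2302)/(-2947 + 649)) = 0*((770 + 2302)/(-2947 + 649)) = 0*(3072/(-2298)) = 0*(3072*(-1/2298)) = 0*(-512/383) = 0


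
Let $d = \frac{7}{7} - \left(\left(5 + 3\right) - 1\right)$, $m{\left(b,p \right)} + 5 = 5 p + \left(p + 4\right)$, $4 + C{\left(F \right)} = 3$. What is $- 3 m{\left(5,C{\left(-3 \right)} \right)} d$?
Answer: $-126$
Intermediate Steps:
$C{\left(F \right)} = -1$ ($C{\left(F \right)} = -4 + 3 = -1$)
$m{\left(b,p \right)} = -1 + 6 p$ ($m{\left(b,p \right)} = -5 + \left(5 p + \left(p + 4\right)\right) = -5 + \left(5 p + \left(4 + p\right)\right) = -5 + \left(4 + 6 p\right) = -1 + 6 p$)
$d = -6$ ($d = 7 \cdot \frac{1}{7} - \left(8 - 1\right) = 1 - 7 = -6$)
$- 3 m{\left(5,C{\left(-3 \right)} \right)} d = - 3 \left(-1 + 6 \left(-1\right)\right) \left(-6\right) = - 3 \left(-1 - 6\right) \left(-6\right) = \left(-3\right) \left(-7\right) \left(-6\right) = 21 \left(-6\right) = -126$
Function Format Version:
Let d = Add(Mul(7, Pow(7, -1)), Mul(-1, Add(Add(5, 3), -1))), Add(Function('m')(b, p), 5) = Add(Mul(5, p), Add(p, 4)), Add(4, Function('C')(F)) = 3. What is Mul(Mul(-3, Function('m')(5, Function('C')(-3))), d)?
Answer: -126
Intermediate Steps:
Function('C')(F) = -1 (Function('C')(F) = Add(-4, 3) = -1)
Function('m')(b, p) = Add(-1, Mul(6, p)) (Function('m')(b, p) = Add(-5, Add(Mul(5, p), Add(p, 4))) = Add(-5, Add(Mul(5, p), Add(4, p))) = Add(-5, Add(4, Mul(6, p))) = Add(-1, Mul(6, p)))
d = -6 (d = Add(Mul(7, Rational(1, 7)), Mul(-1, Add(8, -1))) = Add(1, Mul(-1, 7)) = Add(1, -7) = -6)
Mul(Mul(-3, Function('m')(5, Function('C')(-3))), d) = Mul(Mul(-3, Add(-1, Mul(6, -1))), -6) = Mul(Mul(-3, Add(-1, -6)), -6) = Mul(Mul(-3, -7), -6) = Mul(21, -6) = -126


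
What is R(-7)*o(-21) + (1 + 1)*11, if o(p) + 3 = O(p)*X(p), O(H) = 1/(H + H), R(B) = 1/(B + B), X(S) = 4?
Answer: 6533/294 ≈ 22.221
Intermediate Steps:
R(B) = 1/(2*B)
O(H) = 1/(2*H)
o(p) = -3 + 2/p (o(p) = -3 + (1/(2*p))*4 = -3 + 2/p)
R(-7)*o(-21) + (1 + 1)*11 = ((1/2)/(-7))*(-3 + 2/(-21)) + (1 + 1)*11 = ((1/2)*(-1/7))*(-3 + 2*(-1/21)) + 2*11 = -(-3 - 2/21)/14 + 22 = -1/14*(-65/21) + 22 = 65/294 + 22 = 6533/294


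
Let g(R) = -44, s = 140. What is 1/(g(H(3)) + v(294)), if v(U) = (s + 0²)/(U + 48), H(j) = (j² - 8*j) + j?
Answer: -171/7454 ≈ -0.022941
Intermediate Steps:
H(j) = j² - 7*j
v(U) = 140/(48 + U) (v(U) = (140 + 0²)/(U + 48) = (140 + 0)/(48 + U) = 140/(48 + U))
1/(g(H(3)) + v(294)) = 1/(-44 + 140/(48 + 294)) = 1/(-44 + 140/342) = 1/(-44 + 140*(1/342)) = 1/(-44 + 70/171) = 1/(-7454/171) = -171/7454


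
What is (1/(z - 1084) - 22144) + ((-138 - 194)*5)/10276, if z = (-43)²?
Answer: -43519585946/1965285 ≈ -22144.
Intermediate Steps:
z = 1849
(1/(z - 1084) - 22144) + ((-138 - 194)*5)/10276 = (1/(1849 - 1084) - 22144) + ((-138 - 194)*5)/10276 = (1/765 - 22144) - 332*5*(1/10276) = (1/765 - 22144) - 1660*1/10276 = -16940159/765 - 415/2569 = -43519585946/1965285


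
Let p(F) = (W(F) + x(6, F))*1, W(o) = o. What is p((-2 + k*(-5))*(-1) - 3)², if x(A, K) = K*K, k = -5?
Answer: 422500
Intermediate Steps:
x(A, K) = K²
p(F) = F + F² (p(F) = (F + F²)*1 = F + F²)
p((-2 + k*(-5))*(-1) - 3)² = (((-2 - 5*(-5))*(-1) - 3)*(1 + ((-2 - 5*(-5))*(-1) - 3)))² = (((-2 + 25)*(-1) - 3)*(1 + ((-2 + 25)*(-1) - 3)))² = ((23*(-1) - 3)*(1 + (23*(-1) - 3)))² = ((-23 - 3)*(1 + (-23 - 3)))² = (-26*(1 - 26))² = (-26*(-25))² = 650² = 422500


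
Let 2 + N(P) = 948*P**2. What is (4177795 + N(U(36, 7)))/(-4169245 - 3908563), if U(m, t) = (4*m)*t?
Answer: -967406465/8077808 ≈ -119.76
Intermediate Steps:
U(m, t) = 4*m*t
N(P) = -2 + 948*P**2
(4177795 + N(U(36, 7)))/(-4169245 - 3908563) = (4177795 + (-2 + 948*(4*36*7)**2))/(-4169245 - 3908563) = (4177795 + (-2 + 948*1008**2))/(-8077808) = (4177795 + (-2 + 948*1016064))*(-1/8077808) = (4177795 + (-2 + 963228672))*(-1/8077808) = (4177795 + 963228670)*(-1/8077808) = 967406465*(-1/8077808) = -967406465/8077808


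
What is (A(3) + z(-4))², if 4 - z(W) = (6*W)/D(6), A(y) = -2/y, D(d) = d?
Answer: 484/9 ≈ 53.778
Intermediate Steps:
z(W) = 4 - W (z(W) = 4 - 6*W/6 = 4 - W)
(A(3) + z(-4))² = (-2/3 + (4 - 1*(-4)))² = (-2*⅓ + (4 + 4))² = (-⅔ + 8)² = (22/3)² = 484/9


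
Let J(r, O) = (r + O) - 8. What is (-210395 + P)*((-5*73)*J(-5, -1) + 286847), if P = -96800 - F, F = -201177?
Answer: -30952697226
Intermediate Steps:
J(r, O) = -8 + O + r (J(r, O) = (O + r) - 8 = -8 + O + r)
P = 104377 (P = -96800 - 1*(-201177) = -96800 + 201177 = 104377)
(-210395 + P)*((-5*73)*J(-5, -1) + 286847) = (-210395 + 104377)*((-5*73)*(-8 - 1 - 5) + 286847) = -106018*(-365*(-14) + 286847) = -106018*(5110 + 286847) = -106018*291957 = -30952697226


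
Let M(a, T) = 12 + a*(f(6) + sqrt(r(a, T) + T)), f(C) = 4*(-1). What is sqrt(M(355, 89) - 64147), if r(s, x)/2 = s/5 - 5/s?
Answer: sqrt(-65555 + 115*sqrt(2201)) ≈ 245.27*I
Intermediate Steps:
r(s, x) = -10/s + 2*s/5 (r(s, x) = 2*(s/5 - 5/s) = 2*(-5/s + s/5) = -10/s + 2*s/5)
f(C) = -4
M(a, T) = 12 + a*(-4 + sqrt(T - 10/a + 2*a/5)) (M(a, T) = 12 + a*(-4 + sqrt((-10/a + 2*a/5) + T)) = 12 + a*(-4 + sqrt(T - 10/a + 2*a/5)))
sqrt(M(355, 89) - 64147) = sqrt((12 - 4*355 + (1/5)*355*sqrt(-250/355 + 10*355 + 25*89)) - 64147) = sqrt((12 - 1420 + (1/5)*355*sqrt(-250*1/355 + 3550 + 2225)) - 64147) = sqrt((12 - 1420 + (1/5)*355*sqrt(-50/71 + 3550 + 2225)) - 64147) = sqrt((12 - 1420 + (1/5)*355*sqrt(409975/71)) - 64147) = sqrt((12 - 1420 + (1/5)*355*(115*sqrt(2201)/71)) - 64147) = sqrt((12 - 1420 + 115*sqrt(2201)) - 64147) = sqrt((-1408 + 115*sqrt(2201)) - 64147) = sqrt(-65555 + 115*sqrt(2201))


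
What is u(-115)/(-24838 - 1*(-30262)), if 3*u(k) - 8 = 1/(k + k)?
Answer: 613/1247520 ≈ 0.00049138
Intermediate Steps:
u(k) = 8/3 + 1/(6*k) (u(k) = 8/3 + 1/(3*(k + k)) = 8/3 + 1/(3*((2*k))) = 8/3 + (1/(2*k))/3 = 8/3 + 1/(6*k))
u(-115)/(-24838 - 1*(-30262)) = ((⅙)*(1 + 16*(-115))/(-115))/(-24838 - 1*(-30262)) = ((⅙)*(-1/115)*(1 - 1840))/(-24838 + 30262) = ((⅙)*(-1/115)*(-1839))/5424 = (613/230)*(1/5424) = 613/1247520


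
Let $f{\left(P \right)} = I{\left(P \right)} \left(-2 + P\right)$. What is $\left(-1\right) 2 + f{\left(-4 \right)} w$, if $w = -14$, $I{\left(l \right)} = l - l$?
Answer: $-2$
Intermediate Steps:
$I{\left(l \right)} = 0$
$f{\left(P \right)} = 0$ ($f{\left(P \right)} = 0 \left(-2 + P\right) = 0$)
$\left(-1\right) 2 + f{\left(-4 \right)} w = \left(-1\right) 2 + 0 \left(-14\right) = -2 + 0 = -2$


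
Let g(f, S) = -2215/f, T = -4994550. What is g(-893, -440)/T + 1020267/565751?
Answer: 910105083082517/504664957949130 ≈ 1.8034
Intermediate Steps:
g(-893, -440)/T + 1020267/565751 = -2215/(-893)/(-4994550) + 1020267/565751 = -2215*(-1/893)*(-1/4994550) + 1020267*(1/565751) = (2215/893)*(-1/4994550) + 1020267/565751 = -443/892026630 + 1020267/565751 = 910105083082517/504664957949130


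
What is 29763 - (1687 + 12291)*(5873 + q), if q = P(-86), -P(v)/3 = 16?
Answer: -81392087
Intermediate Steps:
P(v) = -48 (P(v) = -3*16 = -48)
q = -48
29763 - (1687 + 12291)*(5873 + q) = 29763 - (1687 + 12291)*(5873 - 48) = 29763 - 13978*5825 = 29763 - 1*81421850 = 29763 - 81421850 = -81392087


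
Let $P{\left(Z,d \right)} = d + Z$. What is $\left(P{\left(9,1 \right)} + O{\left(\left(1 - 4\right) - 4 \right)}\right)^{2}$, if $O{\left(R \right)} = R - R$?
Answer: $100$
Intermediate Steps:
$P{\left(Z,d \right)} = Z + d$
$O{\left(R \right)} = 0$
$\left(P{\left(9,1 \right)} + O{\left(\left(1 - 4\right) - 4 \right)}\right)^{2} = \left(\left(9 + 1\right) + 0\right)^{2} = \left(10 + 0\right)^{2} = 10^{2} = 100$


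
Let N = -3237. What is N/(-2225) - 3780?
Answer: -8407263/2225 ≈ -3778.5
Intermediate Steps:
N/(-2225) - 3780 = -3237/(-2225) - 3780 = -3237*(-1/2225) - 3780 = 3237/2225 - 3780 = -8407263/2225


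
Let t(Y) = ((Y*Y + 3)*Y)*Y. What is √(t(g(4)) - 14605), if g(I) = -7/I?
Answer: 3*I*√414903/16 ≈ 120.77*I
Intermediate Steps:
t(Y) = Y²*(3 + Y²) (t(Y) = ((Y² + 3)*Y)*Y = ((3 + Y²)*Y)*Y = (Y*(3 + Y²))*Y = Y²*(3 + Y²))
√(t(g(4)) - 14605) = √((-7/4)²*(3 + (-7/4)²) - 14605) = √(49*(3 + 49/16)/16 - 14605) = √((49/16)*(97/16) - 14605) = √(4753/256 - 14605) = √(-3734127/256) = 3*I*√414903/16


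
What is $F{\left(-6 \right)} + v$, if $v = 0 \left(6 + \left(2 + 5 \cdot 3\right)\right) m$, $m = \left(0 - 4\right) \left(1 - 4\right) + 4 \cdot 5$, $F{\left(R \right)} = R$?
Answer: $-6$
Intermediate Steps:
$m = 32$ ($m = \left(-4\right) \left(-3\right) + 20 = 12 + 20 = 32$)
$v = 0$ ($v = 0 \left(6 + \left(2 + 5 \cdot 3\right)\right) 32 = 0 \left(6 + \left(2 + 15\right)\right) 32 = 0 \left(6 + 17\right) 32 = 0 \cdot 23 \cdot 32 = 0 \cdot 32 = 0$)
$F{\left(-6 \right)} + v = -6 + 0 = -6$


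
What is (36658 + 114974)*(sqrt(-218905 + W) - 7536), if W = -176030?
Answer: -1142698752 + 151632*I*sqrt(394935) ≈ -1.1427e+9 + 9.5291e+7*I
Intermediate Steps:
(36658 + 114974)*(sqrt(-218905 + W) - 7536) = (36658 + 114974)*(sqrt(-218905 - 176030) - 7536) = 151632*(sqrt(-394935) - 7536) = 151632*(I*sqrt(394935) - 7536) = 151632*(-7536 + I*sqrt(394935)) = -1142698752 + 151632*I*sqrt(394935)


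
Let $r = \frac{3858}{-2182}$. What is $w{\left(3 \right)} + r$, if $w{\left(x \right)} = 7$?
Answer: $\frac{5708}{1091} \approx 5.2319$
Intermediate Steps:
$r = - \frac{1929}{1091}$ ($r = 3858 \left(- \frac{1}{2182}\right) = - \frac{1929}{1091} \approx -1.7681$)
$w{\left(3 \right)} + r = 7 - \frac{1929}{1091} = \frac{5708}{1091}$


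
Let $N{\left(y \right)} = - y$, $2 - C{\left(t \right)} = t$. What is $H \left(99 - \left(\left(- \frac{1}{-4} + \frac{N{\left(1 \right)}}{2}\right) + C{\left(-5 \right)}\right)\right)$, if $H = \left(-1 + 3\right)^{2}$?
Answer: $369$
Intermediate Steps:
$C{\left(t \right)} = 2 - t$
$H = 4$ ($H = 2^{2} = 4$)
$H \left(99 - \left(\left(- \frac{1}{-4} + \frac{N{\left(1 \right)}}{2}\right) + C{\left(-5 \right)}\right)\right) = 4 \left(99 - \left(\left(- \frac{1}{-4} + \frac{\left(-1\right) 1}{2}\right) + \left(2 - -5\right)\right)\right) = 4 \left(99 - \left(\left(\left(-1\right) \left(- \frac{1}{4}\right) - \frac{1}{2}\right) + \left(2 + 5\right)\right)\right) = 4 \left(99 - \left(\left(\frac{1}{4} - \frac{1}{2}\right) + 7\right)\right) = 4 \left(99 - \left(- \frac{1}{4} + 7\right)\right) = 4 \left(99 - \frac{27}{4}\right) = 4 \cdot \frac{369}{4} = 369$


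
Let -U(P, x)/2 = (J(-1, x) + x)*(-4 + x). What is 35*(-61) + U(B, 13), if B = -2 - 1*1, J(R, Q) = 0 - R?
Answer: -2387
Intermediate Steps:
J(R, Q) = -R
B = -3 (B = -2 - 1 = -3)
U(P, x) = -2*(1 + x)*(-4 + x) (U(P, x) = -2*(-1*(-1) + x)*(-4 + x) = -2*(1 + x)*(-4 + x))
35*(-61) + U(B, 13) = 35*(-61) + (8 - 2*13² + 6*13) = -2135 + (8 - 2*169 + 78) = -2135 + (8 - 338 + 78) = -2135 - 252 = -2387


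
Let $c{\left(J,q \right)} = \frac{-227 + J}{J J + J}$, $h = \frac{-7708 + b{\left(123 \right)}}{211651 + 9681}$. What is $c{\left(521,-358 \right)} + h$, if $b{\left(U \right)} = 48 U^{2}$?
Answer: $\frac{8144392384}{2508078891} \approx 3.2473$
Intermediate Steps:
$h = \frac{179621}{55333}$ ($h = \frac{-7708 + 48 \cdot 123^{2}}{211651 + 9681} = \frac{-7708 + 48 \cdot 15129}{221332} = \left(-7708 + 726192\right) \frac{1}{221332} = 718484 \cdot \frac{1}{221332} = \frac{179621}{55333} \approx 3.2462$)
$c{\left(J,q \right)} = \frac{-227 + J}{J + J^{2}}$ ($c{\left(J,q \right)} = \frac{-227 + J}{J^{2} + J} = \frac{-227 + J}{J + J^{2}}$)
$c{\left(521,-358 \right)} + h = \frac{-227 + 521}{521 \left(1 + 521\right)} + \frac{179621}{55333} = \frac{1}{521} \cdot \frac{1}{522} \cdot 294 + \frac{179621}{55333} = \frac{49}{45327} + \frac{179621}{55333} = \frac{8144392384}{2508078891}$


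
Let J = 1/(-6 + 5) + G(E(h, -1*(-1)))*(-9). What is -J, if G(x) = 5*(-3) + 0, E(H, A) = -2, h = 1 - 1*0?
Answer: -134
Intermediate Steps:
h = 1 (h = 1 + 0 = 1)
G(x) = -15 (G(x) = -15 + 0 = -15)
J = 134 (J = 1/(-6 + 5) - 15*(-9) = 1/(-1) + 135 = -1 + 135 = 134)
-J = -1*134 = -134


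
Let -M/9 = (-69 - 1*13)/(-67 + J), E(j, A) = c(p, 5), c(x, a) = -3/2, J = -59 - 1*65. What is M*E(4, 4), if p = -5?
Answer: 1107/191 ≈ 5.7958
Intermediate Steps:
J = -124 (J = -59 - 65 = -124)
c(x, a) = -3/2 (c(x, a) = -3*1/2 = -3/2)
E(j, A) = -3/2
M = -738/191 (M = -9*(-69 - 1*13)/(-67 - 124) = -9*(-69 - 13)/(-191) = -(-738)*(-1)/191 = -9*82/191 = -738/191 ≈ -3.8639)
M*E(4, 4) = -738/191*(-3/2) = 1107/191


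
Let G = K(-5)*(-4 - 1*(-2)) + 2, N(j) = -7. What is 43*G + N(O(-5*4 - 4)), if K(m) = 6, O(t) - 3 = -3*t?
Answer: -437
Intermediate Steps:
O(t) = 3 - 3*t
G = -10 (G = 6*(-4 - 1*(-2)) + 2 = 6*(-4 + 2) + 2 = 6*(-2) + 2 = -12 + 2 = -10)
43*G + N(O(-5*4 - 4)) = 43*(-10) - 7 = -430 - 7 = -437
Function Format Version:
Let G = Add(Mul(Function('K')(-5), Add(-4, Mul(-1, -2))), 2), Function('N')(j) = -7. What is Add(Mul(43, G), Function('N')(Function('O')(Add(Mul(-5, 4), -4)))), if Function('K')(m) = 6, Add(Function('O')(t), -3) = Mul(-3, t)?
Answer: -437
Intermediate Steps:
Function('O')(t) = Add(3, Mul(-3, t))
G = -10 (G = Add(Mul(6, Add(-4, Mul(-1, -2))), 2) = Add(Mul(6, Add(-4, 2)), 2) = Add(Mul(6, -2), 2) = Add(-12, 2) = -10)
Add(Mul(43, G), Function('N')(Function('O')(Add(Mul(-5, 4), -4)))) = Add(Mul(43, -10), -7) = Add(-430, -7) = -437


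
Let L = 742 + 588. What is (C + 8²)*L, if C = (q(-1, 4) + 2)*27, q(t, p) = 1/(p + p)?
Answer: 645715/4 ≈ 1.6143e+5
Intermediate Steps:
q(t, p) = 1/(2*p)
L = 1330
C = 459/8 (C = ((½)/4 + 2)*27 = ((½)*(¼) + 2)*27 = (⅛ + 2)*27 = (17/8)*27 = 459/8 ≈ 57.375)
(C + 8²)*L = (459/8 + 8²)*1330 = (459/8 + 64)*1330 = (971/8)*1330 = 645715/4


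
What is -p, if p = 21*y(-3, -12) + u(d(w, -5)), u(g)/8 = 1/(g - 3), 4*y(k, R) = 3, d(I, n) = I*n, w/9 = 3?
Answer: -4331/276 ≈ -15.692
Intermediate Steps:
w = 27 (w = 9*3 = 27)
y(k, R) = ¾ (y(k, R) = (¼)*3 = ¾)
u(g) = 8/(-3 + g) (u(g) = 8/(g - 3) = 8/(-3 + g))
p = 4331/276 (p = 21*(¾) + 8/(-3 + 27*(-5)) = 63/4 + 8/(-3 - 135) = 63/4 + 8/(-138) = 63/4 + 8*(-1/138) = 63/4 - 4/69 = 4331/276 ≈ 15.692)
-p = -1*4331/276 = -4331/276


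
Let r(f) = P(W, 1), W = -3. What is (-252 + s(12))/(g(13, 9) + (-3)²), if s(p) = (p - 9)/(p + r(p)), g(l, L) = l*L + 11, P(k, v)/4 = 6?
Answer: -3023/1644 ≈ -1.8388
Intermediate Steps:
P(k, v) = 24 (P(k, v) = 4*6 = 24)
g(l, L) = 11 + L*l (g(l, L) = L*l + 11 = 11 + L*l)
r(f) = 24
s(p) = (-9 + p)/(24 + p) (s(p) = (p - 9)/(p + 24) = (-9 + p)/(24 + p))
(-252 + s(12))/(g(13, 9) + (-3)²) = (-252 + (-9 + 12)/(24 + 12))/((11 + 9*13) + (-3)²) = (-252 + 3/36)/((11 + 117) + 9) = (-252 + (1/36)*3)/(128 + 9) = (-252 + 1/12)/137 = -3023/12*1/137 = -3023/1644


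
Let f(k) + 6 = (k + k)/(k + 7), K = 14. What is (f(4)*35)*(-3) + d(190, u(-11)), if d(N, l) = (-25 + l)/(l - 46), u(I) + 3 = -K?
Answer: 18292/33 ≈ 554.30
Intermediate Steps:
u(I) = -17 (u(I) = -3 - 1*14 = -3 - 14 = -17)
d(N, l) = (-25 + l)/(-46 + l)
f(k) = -6 + 2*k/(7 + k) (f(k) = -6 + (k + k)/(k + 7) = -6 + (2*k)/(7 + k) = -6 + 2*k/(7 + k))
(f(4)*35)*(-3) + d(190, u(-11)) = ((2*(-21 - 2*4)/(7 + 4))*35)*(-3) + (-25 - 17)/(-46 - 17) = ((2*(-21 - 8)/11)*35)*(-3) - 42/(-63) = ((2*(1/11)*(-29))*35)*(-3) - 1/63*(-42) = -58/11*35*(-3) + 2/3 = -2030/11*(-3) + 2/3 = 6090/11 + 2/3 = 18292/33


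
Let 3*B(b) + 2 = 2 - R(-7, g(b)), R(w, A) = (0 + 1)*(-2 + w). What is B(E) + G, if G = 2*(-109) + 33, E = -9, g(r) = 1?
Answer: -182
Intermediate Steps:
R(w, A) = -2 + w (R(w, A) = 1*(-2 + w) = -2 + w)
G = -185 (G = -218 + 33 = -185)
B(b) = 3 (B(b) = -⅔ + (2 - (-2 - 7))/3 = -⅔ + (2 - 1*(-9))/3 = -⅔ + (2 + 9)/3 = -⅔ + (⅓)*11 = -⅔ + 11/3 = 3)
B(E) + G = 3 - 185 = -182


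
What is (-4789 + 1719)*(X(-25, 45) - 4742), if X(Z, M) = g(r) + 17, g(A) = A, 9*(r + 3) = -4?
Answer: 130646920/9 ≈ 1.4516e+7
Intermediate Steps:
r = -31/9 (r = -3 + (⅑)*(-4) = -3 - 4/9 = -31/9 ≈ -3.4444)
X(Z, M) = 122/9 (X(Z, M) = -31/9 + 17 = 122/9)
(-4789 + 1719)*(X(-25, 45) - 4742) = (-4789 + 1719)*(122/9 - 4742) = -3070*(-42556/9) = 130646920/9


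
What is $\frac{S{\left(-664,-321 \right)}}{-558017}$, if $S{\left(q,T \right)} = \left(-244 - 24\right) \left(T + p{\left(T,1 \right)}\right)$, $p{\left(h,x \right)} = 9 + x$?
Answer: $- \frac{83348}{558017} \approx -0.14936$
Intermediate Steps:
$S{\left(q,T \right)} = -2680 - 268 T$ ($S{\left(q,T \right)} = \left(-244 - 24\right) \left(T + \left(9 + 1\right)\right) = - 268 \left(T + 10\right) = - 268 \left(10 + T\right) = -2680 - 268 T$)
$\frac{S{\left(-664,-321 \right)}}{-558017} = \frac{-2680 - -86028}{-558017} = \left(-2680 + 86028\right) \left(- \frac{1}{558017}\right) = 83348 \left(- \frac{1}{558017}\right) = - \frac{83348}{558017}$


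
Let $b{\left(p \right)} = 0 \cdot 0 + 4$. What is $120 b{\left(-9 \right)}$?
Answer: $480$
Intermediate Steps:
$b{\left(p \right)} = 4$ ($b{\left(p \right)} = 0 + 4 = 4$)
$120 b{\left(-9 \right)} = 120 \cdot 4 = 480$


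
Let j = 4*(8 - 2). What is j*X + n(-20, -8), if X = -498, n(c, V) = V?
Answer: -11960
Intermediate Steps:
j = 24 (j = 4*6 = 24)
j*X + n(-20, -8) = 24*(-498) - 8 = -11952 - 8 = -11960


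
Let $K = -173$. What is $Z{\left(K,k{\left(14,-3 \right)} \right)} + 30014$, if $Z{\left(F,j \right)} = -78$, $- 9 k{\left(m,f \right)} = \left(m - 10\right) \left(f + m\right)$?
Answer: $29936$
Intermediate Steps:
$k{\left(m,f \right)} = - \frac{\left(-10 + m\right) \left(f + m\right)}{9}$ ($k{\left(m,f \right)} = - \frac{\left(m - 10\right) \left(f + m\right)}{9} = - \frac{\left(-10 + m\right) \left(f + m\right)}{9}$)
$Z{\left(K,k{\left(14,-3 \right)} \right)} + 30014 = -78 + 30014 = 29936$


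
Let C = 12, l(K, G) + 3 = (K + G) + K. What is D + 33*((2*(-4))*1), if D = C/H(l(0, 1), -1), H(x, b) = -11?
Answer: -2916/11 ≈ -265.09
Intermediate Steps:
l(K, G) = -3 + G + 2*K (l(K, G) = -3 + ((K + G) + K) = -3 + ((G + K) + K) = -3 + (G + 2*K) = -3 + G + 2*K)
D = -12/11 (D = 12/(-11) = 12*(-1/11) = -12/11 ≈ -1.0909)
D + 33*((2*(-4))*1) = -12/11 + 33*((2*(-4))*1) = -12/11 + 33*(-8*1) = -12/11 + 33*(-8) = -12/11 - 264 = -2916/11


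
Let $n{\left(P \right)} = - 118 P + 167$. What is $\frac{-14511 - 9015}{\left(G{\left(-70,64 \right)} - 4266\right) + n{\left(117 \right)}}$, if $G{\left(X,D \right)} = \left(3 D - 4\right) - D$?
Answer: $\frac{7842}{5927} \approx 1.3231$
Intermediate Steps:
$n{\left(P \right)} = 167 - 118 P$
$G{\left(X,D \right)} = -4 + 2 D$ ($G{\left(X,D \right)} = \left(-4 + 3 D\right) - D = -4 + 2 D$)
$\frac{-14511 - 9015}{\left(G{\left(-70,64 \right)} - 4266\right) + n{\left(117 \right)}} = \frac{-14511 - 9015}{\left(\left(-4 + 2 \cdot 64\right) - 4266\right) + \left(167 - 13806\right)} = - \frac{23526}{\left(\left(-4 + 128\right) - 4266\right) + \left(167 - 13806\right)} = - \frac{23526}{\left(124 - 4266\right) - 13639} = - \frac{23526}{-4142 - 13639} = - \frac{23526}{-17781} = \left(-23526\right) \left(- \frac{1}{17781}\right) = \frac{7842}{5927}$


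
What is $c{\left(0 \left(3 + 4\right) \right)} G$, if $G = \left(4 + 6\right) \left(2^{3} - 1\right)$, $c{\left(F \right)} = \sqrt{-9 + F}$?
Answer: $210 i \approx 210.0 i$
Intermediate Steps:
$G = 70$ ($G = 10 \left(8 - 1\right) = 10 \cdot 7 = 70$)
$c{\left(0 \left(3 + 4\right) \right)} G = \sqrt{-9 + 0 \left(3 + 4\right)} 70 = \sqrt{-9 + 0 \cdot 7} \cdot 70 = \sqrt{-9 + 0} \cdot 70 = \sqrt{-9} \cdot 70 = 3 i 70 = 210 i$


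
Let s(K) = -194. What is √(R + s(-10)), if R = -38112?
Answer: I*√38306 ≈ 195.72*I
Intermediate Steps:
√(R + s(-10)) = √(-38112 - 194) = √(-38306) = I*√38306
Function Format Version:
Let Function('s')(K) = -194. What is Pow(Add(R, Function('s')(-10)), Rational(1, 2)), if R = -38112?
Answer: Mul(I, Pow(38306, Rational(1, 2))) ≈ Mul(195.72, I)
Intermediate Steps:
Pow(Add(R, Function('s')(-10)), Rational(1, 2)) = Pow(Add(-38112, -194), Rational(1, 2)) = Pow(-38306, Rational(1, 2)) = Mul(I, Pow(38306, Rational(1, 2)))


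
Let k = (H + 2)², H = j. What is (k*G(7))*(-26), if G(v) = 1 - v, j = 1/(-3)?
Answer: 1300/3 ≈ 433.33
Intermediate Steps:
j = -⅓ ≈ -0.33333
H = -⅓ ≈ -0.33333
k = 25/9 (k = (-⅓ + 2)² = (5/3)² = 25/9 ≈ 2.7778)
(k*G(7))*(-26) = (25*(1 - 1*7)/9)*(-26) = (25*(1 - 7)/9)*(-26) = ((25/9)*(-6))*(-26) = -50/3*(-26) = 1300/3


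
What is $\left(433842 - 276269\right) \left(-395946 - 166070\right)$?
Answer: $-88558547168$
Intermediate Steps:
$\left(433842 - 276269\right) \left(-395946 - 166070\right) = \left(433842 - 276269\right) \left(-562016\right) = 157573 \left(-562016\right) = -88558547168$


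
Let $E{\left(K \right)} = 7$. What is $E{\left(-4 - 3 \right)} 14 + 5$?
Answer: $103$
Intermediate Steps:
$E{\left(-4 - 3 \right)} 14 + 5 = 7 \cdot 14 + 5 = 98 + 5 = 103$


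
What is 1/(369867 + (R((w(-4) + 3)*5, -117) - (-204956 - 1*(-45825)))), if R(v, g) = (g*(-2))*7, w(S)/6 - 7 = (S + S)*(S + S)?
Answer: 1/530636 ≈ 1.8845e-6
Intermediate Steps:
w(S) = 42 + 24*S**2 (w(S) = 42 + 6*((S + S)*(S + S)) = 42 + 6*((2*S)*(2*S)) = 42 + 6*(4*S**2) = 42 + 24*S**2)
R(v, g) = -14*g (R(v, g) = -2*g*7 = -14*g)
1/(369867 + (R((w(-4) + 3)*5, -117) - (-204956 - 1*(-45825)))) = 1/(369867 + (-14*(-117) - (-204956 - 1*(-45825)))) = 1/(369867 + (1638 - (-204956 + 45825))) = 1/(369867 + (1638 - 1*(-159131))) = 1/(369867 + (1638 + 159131)) = 1/(369867 + 160769) = 1/530636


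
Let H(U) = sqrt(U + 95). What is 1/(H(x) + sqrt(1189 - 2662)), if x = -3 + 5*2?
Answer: 1/(sqrt(102) + I*sqrt(1473)) ≈ 0.0064124 - 0.024368*I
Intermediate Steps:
x = 7 (x = -3 + 10 = 7)
H(U) = sqrt(95 + U)
1/(H(x) + sqrt(1189 - 2662)) = 1/(sqrt(95 + 7) + sqrt(1189 - 2662)) = 1/(sqrt(102) + sqrt(-1473)) = 1/(sqrt(102) + I*sqrt(1473))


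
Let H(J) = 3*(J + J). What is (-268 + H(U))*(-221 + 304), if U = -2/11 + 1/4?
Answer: -488621/22 ≈ -22210.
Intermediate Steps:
U = 3/44 (U = -2*1/11 + 1*(¼) = -2/11 + ¼ = 3/44 ≈ 0.068182)
H(J) = 6*J (H(J) = 3*(2*J) = 6*J)
(-268 + H(U))*(-221 + 304) = (-268 + 6*(3/44))*(-221 + 304) = (-268 + 9/22)*83 = -5887/22*83 = -488621/22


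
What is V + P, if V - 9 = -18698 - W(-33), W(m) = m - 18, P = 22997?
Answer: 4359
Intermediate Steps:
W(m) = -18 + m
V = -18638 (V = 9 + (-18698 - (-18 - 33)) = 9 + (-18698 - 1*(-51)) = 9 + (-18698 + 51) = 9 - 18647 = -18638)
V + P = -18638 + 22997 = 4359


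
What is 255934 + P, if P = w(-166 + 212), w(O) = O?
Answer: 255980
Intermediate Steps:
P = 46 (P = -166 + 212 = 46)
255934 + P = 255934 + 46 = 255980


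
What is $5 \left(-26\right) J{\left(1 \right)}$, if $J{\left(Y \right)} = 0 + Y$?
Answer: $-130$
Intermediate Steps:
$J{\left(Y \right)} = Y$
$5 \left(-26\right) J{\left(1 \right)} = 5 \left(-26\right) 1 = \left(-130\right) 1 = -130$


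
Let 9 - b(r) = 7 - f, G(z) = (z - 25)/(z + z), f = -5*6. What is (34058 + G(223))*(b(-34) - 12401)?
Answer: -94398665157/223 ≈ -4.2331e+8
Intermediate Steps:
f = -30
G(z) = (-25 + z)/(2*z) (G(z) = (-25 + z)/((2*z)) = (-25 + z)*(1/(2*z)) = (-25 + z)/(2*z))
b(r) = -28 (b(r) = 9 - (7 - 1*(-30)) = 9 - (7 + 30) = 9 - 1*37 = 9 - 37 = -28)
(34058 + G(223))*(b(-34) - 12401) = (34058 + (½)*(-25 + 223)/223)*(-28 - 12401) = (34058 + (½)*(1/223)*198)*(-12429) = (34058 + 99/223)*(-12429) = (7595033/223)*(-12429) = -94398665157/223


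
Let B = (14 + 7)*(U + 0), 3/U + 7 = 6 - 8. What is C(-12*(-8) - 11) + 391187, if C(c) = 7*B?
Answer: 391138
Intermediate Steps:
U = -1/3 (U = 3/(-7 + (6 - 8)) = 3/(-7 - 2) = 3/(-9) = 3*(-1/9) = -1/3 ≈ -0.33333)
B = -7 (B = (14 + 7)*(-1/3 + 0) = 21*(-1/3) = -7)
C(c) = -49 (C(c) = 7*(-7) = -49)
C(-12*(-8) - 11) + 391187 = -49 + 391187 = 391138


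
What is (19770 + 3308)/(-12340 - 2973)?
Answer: -23078/15313 ≈ -1.5071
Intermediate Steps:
(19770 + 3308)/(-12340 - 2973) = 23078/(-15313) = 23078*(-1/15313) = -23078/15313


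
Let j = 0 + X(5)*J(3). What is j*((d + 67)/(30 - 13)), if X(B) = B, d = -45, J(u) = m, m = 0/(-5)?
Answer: 0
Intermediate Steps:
m = 0 (m = 0*(-⅕) = 0)
J(u) = 0
j = 0 (j = 0 + 5*0 = 0 + 0 = 0)
j*((d + 67)/(30 - 13)) = 0*((-45 + 67)/(30 - 13)) = 0*(22/17) = 0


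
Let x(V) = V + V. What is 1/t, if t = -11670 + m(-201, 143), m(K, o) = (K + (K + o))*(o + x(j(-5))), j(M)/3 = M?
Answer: -1/40937 ≈ -2.4428e-5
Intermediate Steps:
j(M) = 3*M
x(V) = 2*V
m(K, o) = (-30 + o)*(o + 2*K) (m(K, o) = (K + (K + o))*(o + 2*(3*(-5))) = (o + 2*K)*(o + 2*(-15)) = (o + 2*K)*(o - 30) = (o + 2*K)*(-30 + o) = (-30 + o)*(o + 2*K))
t = -40937 (t = -11670 + (143² - 60*(-201) - 30*143 + 2*(-201)*143) = -11670 + (20449 + 12060 - 4290 - 57486) = -11670 - 29267 = -40937)
1/t = 1/(-40937) = -1/40937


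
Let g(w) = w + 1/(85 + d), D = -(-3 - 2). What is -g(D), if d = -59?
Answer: -131/26 ≈ -5.0385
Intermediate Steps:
D = 5 (D = -1*(-5) = 5)
g(w) = 1/26 + w (g(w) = w + 1/(85 - 59) = w + 1/26 = 1/26 + w)
-g(D) = -(1/26 + 5) = -1*131/26 = -131/26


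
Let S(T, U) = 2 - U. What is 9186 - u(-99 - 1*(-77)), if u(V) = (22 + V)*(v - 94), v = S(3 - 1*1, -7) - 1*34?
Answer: 9186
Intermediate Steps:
v = -25 (v = (2 - 1*(-7)) - 1*34 = (2 + 7) - 34 = 9 - 34 = -25)
u(V) = -2618 - 119*V (u(V) = (22 + V)*(-25 - 94) = (22 + V)*(-119) = -2618 - 119*V)
9186 - u(-99 - 1*(-77)) = 9186 - (-2618 - 119*(-99 - 1*(-77))) = 9186 - (-2618 - 119*(-99 + 77)) = 9186 - (-2618 - 119*(-22)) = 9186 - (-2618 + 2618) = 9186 - 1*0 = 9186 + 0 = 9186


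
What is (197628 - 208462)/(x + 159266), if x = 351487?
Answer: -10834/510753 ≈ -0.021212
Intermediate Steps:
(197628 - 208462)/(x + 159266) = (197628 - 208462)/(351487 + 159266) = -10834/510753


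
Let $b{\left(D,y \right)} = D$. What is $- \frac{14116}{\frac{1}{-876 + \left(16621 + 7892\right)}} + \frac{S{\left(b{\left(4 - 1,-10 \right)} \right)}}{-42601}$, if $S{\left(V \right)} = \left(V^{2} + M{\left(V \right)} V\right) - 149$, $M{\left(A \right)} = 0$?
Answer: $- \frac{14214245058952}{42601} \approx -3.3366 \cdot 10^{8}$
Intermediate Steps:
$S{\left(V \right)} = -149 + V^{2}$ ($S{\left(V \right)} = \left(V^{2} + 0 V\right) - 149 = \left(V^{2} + 0\right) - 149 = V^{2} - 149 = -149 + V^{2}$)
$- \frac{14116}{\frac{1}{-876 + \left(16621 + 7892\right)}} + \frac{S{\left(b{\left(4 - 1,-10 \right)} \right)}}{-42601} = - \frac{14116}{\frac{1}{-876 + \left(16621 + 7892\right)}} + \frac{-149 + \left(4 - 1\right)^{2}}{-42601} = - \frac{14116}{\frac{1}{-876 + 24513}} + \left(-149 + \left(4 - 1\right)^{2}\right) \left(- \frac{1}{42601}\right) = - \frac{14116}{\frac{1}{23637}} + \left(-149 + 3^{2}\right) \left(- \frac{1}{42601}\right) = - 14116 \frac{1}{\frac{1}{23637}} + \left(-149 + 9\right) \left(- \frac{1}{42601}\right) = \left(-14116\right) 23637 - - \frac{140}{42601} = -333659892 + \frac{140}{42601} = - \frac{14214245058952}{42601}$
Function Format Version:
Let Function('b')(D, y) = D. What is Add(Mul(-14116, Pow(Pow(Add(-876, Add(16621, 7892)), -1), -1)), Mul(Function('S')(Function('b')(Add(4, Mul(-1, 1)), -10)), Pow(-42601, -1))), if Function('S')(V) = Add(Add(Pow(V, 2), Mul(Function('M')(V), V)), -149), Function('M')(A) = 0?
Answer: Rational(-14214245058952, 42601) ≈ -3.3366e+8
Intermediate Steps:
Function('S')(V) = Add(-149, Pow(V, 2)) (Function('S')(V) = Add(Add(Pow(V, 2), Mul(0, V)), -149) = Add(Add(Pow(V, 2), 0), -149) = Add(Pow(V, 2), -149) = Add(-149, Pow(V, 2)))
Add(Mul(-14116, Pow(Pow(Add(-876, Add(16621, 7892)), -1), -1)), Mul(Function('S')(Function('b')(Add(4, Mul(-1, 1)), -10)), Pow(-42601, -1))) = Add(Mul(-14116, Pow(Pow(Add(-876, Add(16621, 7892)), -1), -1)), Mul(Add(-149, Pow(Add(4, Mul(-1, 1)), 2)), Pow(-42601, -1))) = Add(Mul(-14116, Pow(Pow(Add(-876, 24513), -1), -1)), Mul(Add(-149, Pow(Add(4, -1), 2)), Rational(-1, 42601))) = Add(Mul(-14116, Pow(Pow(23637, -1), -1)), Mul(Add(-149, Pow(3, 2)), Rational(-1, 42601))) = Add(Mul(-14116, Pow(Rational(1, 23637), -1)), Mul(Add(-149, 9), Rational(-1, 42601))) = Add(Mul(-14116, 23637), Mul(-140, Rational(-1, 42601))) = Add(-333659892, Rational(140, 42601)) = Rational(-14214245058952, 42601)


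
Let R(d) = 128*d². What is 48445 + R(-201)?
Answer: 5219773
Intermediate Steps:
48445 + R(-201) = 48445 + 128*(-201)² = 48445 + 128*40401 = 48445 + 5171328 = 5219773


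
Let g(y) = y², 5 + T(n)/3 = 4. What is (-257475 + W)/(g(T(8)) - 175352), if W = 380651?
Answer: -123176/175343 ≈ -0.70249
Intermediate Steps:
T(n) = -3 (T(n) = -15 + 3*4 = -15 + 12 = -3)
(-257475 + W)/(g(T(8)) - 175352) = (-257475 + 380651)/((-3)² - 175352) = 123176/(9 - 175352) = 123176/(-175343) = 123176*(-1/175343) = -123176/175343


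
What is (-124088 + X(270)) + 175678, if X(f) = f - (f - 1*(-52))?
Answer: 51538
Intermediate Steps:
X(f) = -52 (X(f) = f - (f + 52) = f - (52 + f) = f + (-52 - f) = -52)
(-124088 + X(270)) + 175678 = (-124088 - 52) + 175678 = -124140 + 175678 = 51538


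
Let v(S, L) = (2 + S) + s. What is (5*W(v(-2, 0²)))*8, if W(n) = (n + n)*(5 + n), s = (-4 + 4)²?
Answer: 0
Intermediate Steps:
s = 0 (s = 0² = 0)
v(S, L) = 2 + S (v(S, L) = (2 + S) + 0 = 2 + S)
W(n) = 2*n*(5 + n) (W(n) = (2*n)*(5 + n) = 2*n*(5 + n))
(5*W(v(-2, 0²)))*8 = (5*(2*(2 - 2)*(5 + (2 - 2))))*8 = (5*(2*0*(5 + 0)))*8 = (5*(2*0*5))*8 = (5*0)*8 = 0*8 = 0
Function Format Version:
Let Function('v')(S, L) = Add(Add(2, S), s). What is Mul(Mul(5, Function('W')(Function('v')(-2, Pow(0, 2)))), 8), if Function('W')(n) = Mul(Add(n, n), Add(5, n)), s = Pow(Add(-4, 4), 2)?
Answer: 0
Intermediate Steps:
s = 0 (s = Pow(0, 2) = 0)
Function('v')(S, L) = Add(2, S) (Function('v')(S, L) = Add(Add(2, S), 0) = Add(2, S))
Function('W')(n) = Mul(2, n, Add(5, n)) (Function('W')(n) = Mul(Mul(2, n), Add(5, n)) = Mul(2, n, Add(5, n)))
Mul(Mul(5, Function('W')(Function('v')(-2, Pow(0, 2)))), 8) = Mul(Mul(5, Mul(2, Add(2, -2), Add(5, Add(2, -2)))), 8) = Mul(Mul(5, Mul(2, 0, Add(5, 0))), 8) = Mul(Mul(5, Mul(2, 0, 5)), 8) = Mul(Mul(5, 0), 8) = Mul(0, 8) = 0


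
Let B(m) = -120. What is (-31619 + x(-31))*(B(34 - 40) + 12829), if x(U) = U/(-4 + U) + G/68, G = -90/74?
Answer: -35385576165771/88060 ≈ -4.0184e+8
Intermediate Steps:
G = -45/37 (G = -90*1/74 = -45/37 ≈ -1.2162)
x(U) = -45/2516 + U/(-4 + U) (x(U) = U/(-4 + U) - 45/37/68 = U/(-4 + U) - 45/37*1/68 = U/(-4 + U) - 45/2516 = -45/2516 + U/(-4 + U))
(-31619 + x(-31))*(B(34 - 40) + 12829) = (-31619 + (180 + 2471*(-31))/(2516*(-4 - 31)))*(-120 + 12829) = (-31619 + (1/2516)*(180 - 76601)/(-35))*12709 = (-31619 + (1/2516)*(-1/35)*(-76421))*12709 = (-31619 + 76421/88060)*12709 = -2784292719/88060*12709 = -35385576165771/88060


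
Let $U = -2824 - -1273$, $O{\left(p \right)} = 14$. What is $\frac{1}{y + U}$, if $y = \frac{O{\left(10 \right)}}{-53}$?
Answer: $- \frac{53}{82217} \approx -0.00064464$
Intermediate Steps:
$y = - \frac{14}{53}$ ($y = \frac{14}{-53} = 14 \left(- \frac{1}{53}\right) = - \frac{14}{53} \approx -0.26415$)
$U = -1551$ ($U = -2824 + 1273 = -1551$)
$\frac{1}{y + U} = \frac{1}{- \frac{14}{53} - 1551} = \frac{1}{- \frac{82217}{53}} = - \frac{53}{82217}$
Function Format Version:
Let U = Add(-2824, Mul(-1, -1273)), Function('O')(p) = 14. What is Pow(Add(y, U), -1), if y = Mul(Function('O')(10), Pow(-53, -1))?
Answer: Rational(-53, 82217) ≈ -0.00064464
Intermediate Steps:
y = Rational(-14, 53) (y = Mul(14, Pow(-53, -1)) = Mul(14, Rational(-1, 53)) = Rational(-14, 53) ≈ -0.26415)
U = -1551 (U = Add(-2824, 1273) = -1551)
Pow(Add(y, U), -1) = Pow(Add(Rational(-14, 53), -1551), -1) = Pow(Rational(-82217, 53), -1) = Rational(-53, 82217)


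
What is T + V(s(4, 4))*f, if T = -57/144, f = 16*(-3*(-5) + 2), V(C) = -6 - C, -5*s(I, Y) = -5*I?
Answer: -130579/48 ≈ -2720.4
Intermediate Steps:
s(I, Y) = I (s(I, Y) = -(-1)*I = I)
f = 272 (f = 16*(15 + 2) = 16*17 = 272)
T = -19/48 (T = -57*1/144 = -19/48 ≈ -0.39583)
T + V(s(4, 4))*f = -19/48 + (-6 - 1*4)*272 = -19/48 + (-6 - 4)*272 = -19/48 - 10*272 = -19/48 - 2720 = -130579/48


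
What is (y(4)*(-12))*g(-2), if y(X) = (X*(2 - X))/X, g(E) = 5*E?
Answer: -240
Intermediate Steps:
y(X) = 2 - X
(y(4)*(-12))*g(-2) = ((2 - 1*4)*(-12))*(5*(-2)) = ((2 - 4)*(-12))*(-10) = -2*(-12)*(-10) = 24*(-10) = -240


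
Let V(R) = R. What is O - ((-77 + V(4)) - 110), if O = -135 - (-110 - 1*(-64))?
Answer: 94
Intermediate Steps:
O = -89 (O = -135 - (-110 + 64) = -135 - 1*(-46) = -135 + 46 = -89)
O - ((-77 + V(4)) - 110) = -89 - ((-77 + 4) - 110) = -89 - (-73 - 110) = -89 - 1*(-183) = -89 + 183 = 94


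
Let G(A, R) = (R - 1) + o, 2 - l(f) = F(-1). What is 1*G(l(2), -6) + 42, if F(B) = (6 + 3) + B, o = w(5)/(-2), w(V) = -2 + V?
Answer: 67/2 ≈ 33.500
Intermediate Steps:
o = -3/2 (o = (-2 + 5)/(-2) = 3*(-1/2) = -3/2 ≈ -1.5000)
F(B) = 9 + B
l(f) = -6 (l(f) = 2 - (9 - 1) = 2 - 1*8 = 2 - 8 = -6)
G(A, R) = -5/2 + R (G(A, R) = (R - 1) - 3/2 = (-1 + R) - 3/2 = -5/2 + R)
1*G(l(2), -6) + 42 = 1*(-5/2 - 6) + 42 = 1*(-17/2) + 42 = -17/2 + 42 = 67/2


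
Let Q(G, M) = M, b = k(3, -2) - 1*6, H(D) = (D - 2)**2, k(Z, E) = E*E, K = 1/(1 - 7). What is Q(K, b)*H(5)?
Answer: -18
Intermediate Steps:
K = -1/6 (K = 1/(-6) = -1/6 ≈ -0.16667)
k(Z, E) = E**2
H(D) = (-2 + D)**2
b = -2 (b = (-2)**2 - 1*6 = 4 - 6 = -2)
Q(K, b)*H(5) = -2*(-2 + 5)**2 = -2*3**2 = -2*9 = -18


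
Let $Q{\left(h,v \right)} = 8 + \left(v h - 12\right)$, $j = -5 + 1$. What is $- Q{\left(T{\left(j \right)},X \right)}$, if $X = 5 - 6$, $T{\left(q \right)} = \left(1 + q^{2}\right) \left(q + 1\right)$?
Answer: $-47$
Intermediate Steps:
$j = -4$
$T{\left(q \right)} = \left(1 + q\right) \left(1 + q^{2}\right)$ ($T{\left(q \right)} = \left(1 + q^{2}\right) \left(1 + q\right) = \left(1 + q\right) \left(1 + q^{2}\right)$)
$X = -1$ ($X = 5 - 6 = -1$)
$Q{\left(h,v \right)} = -4 + h v$ ($Q{\left(h,v \right)} = 8 + \left(h v - 12\right) = 8 + \left(-12 + h v\right) = -4 + h v$)
$- Q{\left(T{\left(j \right)},X \right)} = - (-4 + \left(1 - 4 + \left(-4\right)^{2} + \left(-4\right)^{3}\right) \left(-1\right)) = - (-4 + \left(1 - 4 + 16 - 64\right) \left(-1\right)) = - (-4 - -51) = - (-4 + 51) = \left(-1\right) 47 = -47$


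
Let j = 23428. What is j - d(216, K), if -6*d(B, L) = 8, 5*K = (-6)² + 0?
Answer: 70288/3 ≈ 23429.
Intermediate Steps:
K = 36/5 (K = ((-6)² + 0)/5 = (36 + 0)/5 = (⅕)*36 = 36/5 ≈ 7.2000)
d(B, L) = -4/3 (d(B, L) = -⅙*8 = -4/3)
j - d(216, K) = 23428 - 1*(-4/3) = 23428 + 4/3 = 70288/3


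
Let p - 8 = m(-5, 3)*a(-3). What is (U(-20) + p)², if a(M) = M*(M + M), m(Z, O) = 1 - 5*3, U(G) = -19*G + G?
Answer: 13456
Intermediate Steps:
U(G) = -18*G
m(Z, O) = -14 (m(Z, O) = 1 - 15 = -14)
a(M) = 2*M² (a(M) = M*(2*M) = 2*M²)
p = -244 (p = 8 - 28*(-3)² = 8 - 28*9 = 8 - 14*18 = 8 - 252 = -244)
(U(-20) + p)² = (-18*(-20) - 244)² = (360 - 244)² = 116² = 13456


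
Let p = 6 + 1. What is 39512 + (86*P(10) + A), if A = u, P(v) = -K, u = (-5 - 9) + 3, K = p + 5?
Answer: 38469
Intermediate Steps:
p = 7
K = 12 (K = 7 + 5 = 12)
u = -11 (u = -14 + 3 = -11)
P(v) = -12 (P(v) = -1*12 = -12)
A = -11
39512 + (86*P(10) + A) = 39512 + (86*(-12) - 11) = 39512 + (-1032 - 11) = 39512 - 1043 = 38469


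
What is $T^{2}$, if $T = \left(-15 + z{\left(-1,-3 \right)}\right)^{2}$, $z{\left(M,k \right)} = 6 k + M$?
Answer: $1336336$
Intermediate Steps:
$z{\left(M,k \right)} = M + 6 k$
$T = 1156$ ($T = \left(-15 + \left(-1 + 6 \left(-3\right)\right)\right)^{2} = \left(-15 - 19\right)^{2} = \left(-34\right)^{2} = 1156$)
$T^{2} = 1156^{2} = 1336336$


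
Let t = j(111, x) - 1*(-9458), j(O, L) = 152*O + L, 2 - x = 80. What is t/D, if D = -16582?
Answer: -13126/8291 ≈ -1.5832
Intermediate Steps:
x = -78 (x = 2 - 1*80 = 2 - 80 = -78)
j(O, L) = L + 152*O
t = 26252 (t = (-78 + 152*111) - 1*(-9458) = (-78 + 16872) + 9458 = 16794 + 9458 = 26252)
t/D = 26252/(-16582) = 26252*(-1/16582) = -13126/8291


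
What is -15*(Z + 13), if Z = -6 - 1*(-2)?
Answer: -135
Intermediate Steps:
Z = -4 (Z = -6 + 2 = -4)
-15*(Z + 13) = -15*(-4 + 13) = -15*9 = -135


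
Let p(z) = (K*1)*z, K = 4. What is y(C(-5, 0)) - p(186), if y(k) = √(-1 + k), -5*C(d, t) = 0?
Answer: -744 + I ≈ -744.0 + 1.0*I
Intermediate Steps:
C(d, t) = 0 (C(d, t) = -⅕*0 = 0)
p(z) = 4*z (p(z) = (4*1)*z = 4*z)
y(C(-5, 0)) - p(186) = √(-1 + 0) - 4*186 = √(-1) - 1*744 = I - 744 = -744 + I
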